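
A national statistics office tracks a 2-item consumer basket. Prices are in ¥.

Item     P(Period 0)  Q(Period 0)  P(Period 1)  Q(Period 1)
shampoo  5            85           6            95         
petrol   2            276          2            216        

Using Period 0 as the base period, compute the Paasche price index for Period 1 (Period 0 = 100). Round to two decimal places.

110.47

Paasche price index uses current-period quantities as weights.
ΣP(Period 1)·Q(Period 1) = 6×95 + 2×216 = 570 + 432 = 1002
ΣP(Period 0)·Q(Period 1) = 5×95 + 2×216 = 475 + 432 = 907
Index = 1002 / 907 × 100 = 110.4741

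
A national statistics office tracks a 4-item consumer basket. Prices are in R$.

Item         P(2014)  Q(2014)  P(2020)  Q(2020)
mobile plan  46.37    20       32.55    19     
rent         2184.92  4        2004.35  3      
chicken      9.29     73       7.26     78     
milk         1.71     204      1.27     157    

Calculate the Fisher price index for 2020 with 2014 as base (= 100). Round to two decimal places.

88.10

Laspeyres component (base-period weights):
ΣP(2020)Q(2014) = 32.55×20 + 2004.35×4 + 7.26×73 + 1.27×204 = 651 + 8017.4 + 529.98 + 259.08 = 9457.46
ΣP(2014)Q(2014) = 46.37×20 + 2184.92×4 + 9.29×73 + 1.71×204 = 927.4 + 8739.68 + 678.17 + 348.84 = 10694.09
L = 9457.46 / 10694.09 × 100 = 88.4363
Paasche component (current-period weights):
ΣP(2020)Q(2020) = 32.55×19 + 2004.35×3 + 7.26×78 + 1.27×157 = 618.45 + 6013.05 + 566.28 + 199.39 = 7397.17
ΣP(2014)Q(2020) = 46.37×19 + 2184.92×3 + 9.29×78 + 1.71×157 = 881.03 + 6554.76 + 724.62 + 268.47 = 8428.88
P = 7397.17 / 8428.88 × 100 = 87.7598
Fisher = √(L × P) = √(88.4363 × 87.7598) = 88.0974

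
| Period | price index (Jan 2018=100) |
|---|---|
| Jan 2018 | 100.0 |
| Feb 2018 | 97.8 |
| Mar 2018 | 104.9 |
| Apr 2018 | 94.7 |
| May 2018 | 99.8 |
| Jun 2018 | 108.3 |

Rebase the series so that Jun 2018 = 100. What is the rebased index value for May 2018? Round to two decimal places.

92.15

Rebased(May 2018) = 99.8 / 108.3 × 100 = 92.1514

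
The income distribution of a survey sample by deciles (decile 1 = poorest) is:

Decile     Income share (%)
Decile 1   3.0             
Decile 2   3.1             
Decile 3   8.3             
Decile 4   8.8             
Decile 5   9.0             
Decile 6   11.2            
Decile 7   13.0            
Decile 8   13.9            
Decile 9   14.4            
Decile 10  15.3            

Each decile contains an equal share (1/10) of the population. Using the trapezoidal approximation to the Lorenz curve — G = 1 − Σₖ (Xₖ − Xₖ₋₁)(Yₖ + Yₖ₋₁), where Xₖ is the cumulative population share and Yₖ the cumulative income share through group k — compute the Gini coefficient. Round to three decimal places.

0.233

Cumulative income shares Yₖ: 0.0300, 0.0610, 0.1440, 0.2320, 0.3220, 0.4340, 0.5640, 0.7030, 0.8470, 1.0000
Σ (Xₖ−Xₖ₋₁)(Yₖ+Yₖ₋₁) = (1/10)(0.0300+0.0000) + (1/10)(0.0610+0.0300) + (1/10)(0.1440+0.0610) + (1/10)(0.2320+0.1440) + (1/10)(0.3220+0.2320) + (1/10)(0.4340+0.3220) + (1/10)(0.5640+0.4340) + (1/10)(0.7030+0.5640) + (1/10)(0.8470+0.7030) + (1/10)(1.0000+0.8470)
  = 0.0030 + 0.0091 + 0.0205 + 0.0376 + 0.0554 + 0.0756 + 0.0998 + 0.1267 + 0.1550 + 0.1847 = 0.7674
G = 1 − 0.7674 = 0.2326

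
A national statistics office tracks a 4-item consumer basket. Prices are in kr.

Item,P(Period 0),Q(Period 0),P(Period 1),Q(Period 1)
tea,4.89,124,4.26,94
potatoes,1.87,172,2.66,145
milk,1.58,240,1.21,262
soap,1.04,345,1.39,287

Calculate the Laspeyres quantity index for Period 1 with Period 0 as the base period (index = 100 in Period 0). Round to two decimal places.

Laspeyres quantity index uses base-period prices as weights.
ΣP(Period 0)·Q(Period 1) = 4.89×94 + 1.87×145 + 1.58×262 + 1.04×287 = 459.66 + 271.15 + 413.96 + 298.48 = 1443.25
ΣP(Period 0)·Q(Period 0) = 4.89×124 + 1.87×172 + 1.58×240 + 1.04×345 = 606.36 + 321.64 + 379.2 + 358.8 = 1666
Index = 1443.25 / 1666 × 100 = 86.6297

86.63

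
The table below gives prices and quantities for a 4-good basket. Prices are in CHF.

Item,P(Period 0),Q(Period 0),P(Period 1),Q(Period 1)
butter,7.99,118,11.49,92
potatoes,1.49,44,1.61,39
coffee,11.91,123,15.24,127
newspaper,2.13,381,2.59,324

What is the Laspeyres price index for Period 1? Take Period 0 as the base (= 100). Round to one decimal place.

Laspeyres price index uses base-period quantities as weights.
ΣP(Period 1)·Q(Period 0) = 11.49×118 + 1.61×44 + 15.24×123 + 2.59×381 = 1355.82 + 70.84 + 1874.52 + 986.79 = 4287.97
ΣP(Period 0)·Q(Period 0) = 7.99×118 + 1.49×44 + 11.91×123 + 2.13×381 = 942.82 + 65.56 + 1464.93 + 811.53 = 3284.84
Index = 4287.97 / 3284.84 × 100 = 130.5382

130.5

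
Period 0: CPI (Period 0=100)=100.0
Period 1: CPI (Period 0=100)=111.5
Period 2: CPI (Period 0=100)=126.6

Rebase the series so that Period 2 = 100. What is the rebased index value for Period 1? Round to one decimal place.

88.1

Rebased(Period 1) = 111.5 / 126.6 × 100 = 88.0727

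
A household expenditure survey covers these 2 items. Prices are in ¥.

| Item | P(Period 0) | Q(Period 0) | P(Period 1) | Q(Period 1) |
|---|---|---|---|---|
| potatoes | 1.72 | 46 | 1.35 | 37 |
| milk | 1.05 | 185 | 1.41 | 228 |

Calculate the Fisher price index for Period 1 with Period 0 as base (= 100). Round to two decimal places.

Laspeyres component (base-period weights):
ΣP(Period 1)Q(Period 0) = 1.35×46 + 1.41×185 = 62.1 + 260.85 = 322.95
ΣP(Period 0)Q(Period 0) = 1.72×46 + 1.05×185 = 79.12 + 194.25 = 273.37
L = 322.95 / 273.37 × 100 = 118.1366
Paasche component (current-period weights):
ΣP(Period 1)Q(Period 1) = 1.35×37 + 1.41×228 = 49.95 + 321.48 = 371.43
ΣP(Period 0)Q(Period 1) = 1.72×37 + 1.05×228 = 63.64 + 239.4 = 303.04
P = 371.43 / 303.04 × 100 = 122.5680
Fisher = √(L × P) = √(118.1366 × 122.5680) = 120.3319

120.33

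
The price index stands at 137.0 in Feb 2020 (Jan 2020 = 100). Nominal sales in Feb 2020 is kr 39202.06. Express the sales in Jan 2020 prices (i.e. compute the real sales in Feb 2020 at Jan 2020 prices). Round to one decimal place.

Real = Nominal ÷ (Index/100) = 39202.06 ÷ (137.0/100)
     = 39202.06 ÷ 1.370 = 28614.6423

28614.6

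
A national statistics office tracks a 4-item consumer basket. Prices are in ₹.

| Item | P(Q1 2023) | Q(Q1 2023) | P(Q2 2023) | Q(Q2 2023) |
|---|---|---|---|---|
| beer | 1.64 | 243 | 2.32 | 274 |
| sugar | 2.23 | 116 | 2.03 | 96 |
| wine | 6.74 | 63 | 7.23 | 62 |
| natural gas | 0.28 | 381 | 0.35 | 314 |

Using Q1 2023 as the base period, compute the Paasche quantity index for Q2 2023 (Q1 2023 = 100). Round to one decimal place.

100.0

Paasche quantity index uses current-period prices as weights.
ΣP(Q2 2023)·Q(Q2 2023) = 2.32×274 + 2.03×96 + 7.23×62 + 0.35×314 = 635.68 + 194.88 + 448.26 + 109.9 = 1388.72
ΣP(Q2 2023)·Q(Q1 2023) = 2.32×243 + 2.03×116 + 7.23×63 + 0.35×381 = 563.76 + 235.48 + 455.49 + 133.35 = 1388.08
Index = 1388.72 / 1388.08 × 100 = 100.0461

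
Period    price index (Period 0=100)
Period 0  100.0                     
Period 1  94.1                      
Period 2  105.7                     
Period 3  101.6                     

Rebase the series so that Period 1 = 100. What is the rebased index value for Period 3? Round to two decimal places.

Rebased(Period 3) = 101.6 / 94.1 × 100 = 107.9702

107.97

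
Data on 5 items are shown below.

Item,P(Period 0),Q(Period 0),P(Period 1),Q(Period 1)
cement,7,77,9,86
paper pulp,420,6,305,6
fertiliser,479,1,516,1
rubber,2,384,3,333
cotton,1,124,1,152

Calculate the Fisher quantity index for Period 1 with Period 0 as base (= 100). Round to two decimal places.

99.37

Laspeyres component (base-period weights):
ΣP(Period 0)Q(Period 1) = 7×86 + 420×6 + 479×1 + 2×333 + 1×152 = 602 + 2520 + 479 + 666 + 152 = 4419
ΣP(Period 0)Q(Period 0) = 7×77 + 420×6 + 479×1 + 2×384 + 1×124 = 539 + 2520 + 479 + 768 + 124 = 4430
L = 4419 / 4430 × 100 = 99.7517
Paasche component (current-period weights):
ΣP(Period 1)Q(Period 1) = 9×86 + 305×6 + 516×1 + 3×333 + 1×152 = 774 + 1830 + 516 + 999 + 152 = 4271
ΣP(Period 1)Q(Period 0) = 9×77 + 305×6 + 516×1 + 3×384 + 1×124 = 693 + 1830 + 516 + 1152 + 124 = 4315
P = 4271 / 4315 × 100 = 98.9803
Fisher = √(L × P) = √(99.7517 × 98.9803) = 99.3652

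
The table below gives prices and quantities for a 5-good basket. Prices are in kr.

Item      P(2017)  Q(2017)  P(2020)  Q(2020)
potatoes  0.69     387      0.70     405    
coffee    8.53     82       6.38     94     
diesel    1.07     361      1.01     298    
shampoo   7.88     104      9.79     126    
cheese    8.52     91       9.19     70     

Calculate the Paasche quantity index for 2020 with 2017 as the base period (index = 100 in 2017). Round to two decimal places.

Paasche quantity index uses current-period prices as weights.
ΣP(2020)·Q(2020) = 0.70×405 + 6.38×94 + 1.01×298 + 9.79×126 + 9.19×70 = 283.5 + 599.72 + 300.98 + 1233.54 + 643.3 = 3061.04
ΣP(2020)·Q(2017) = 0.70×387 + 6.38×82 + 1.01×361 + 9.79×104 + 9.19×91 = 270.9 + 523.16 + 364.61 + 1018.16 + 836.29 = 3013.12
Index = 3061.04 / 3013.12 × 100 = 101.5904

101.59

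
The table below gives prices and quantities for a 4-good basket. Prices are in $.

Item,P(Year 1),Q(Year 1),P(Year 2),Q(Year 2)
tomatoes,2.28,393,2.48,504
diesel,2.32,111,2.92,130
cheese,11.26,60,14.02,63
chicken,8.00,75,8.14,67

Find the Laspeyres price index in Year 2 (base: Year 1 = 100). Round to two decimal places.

Laspeyres price index uses base-period quantities as weights.
ΣP(Year 2)·Q(Year 1) = 2.48×393 + 2.92×111 + 14.02×60 + 8.14×75 = 974.64 + 324.12 + 841.2 + 610.5 = 2750.46
ΣP(Year 1)·Q(Year 1) = 2.28×393 + 2.32×111 + 11.26×60 + 8.00×75 = 896.04 + 257.52 + 675.6 + 600 = 2429.16
Index = 2750.46 / 2429.16 × 100 = 113.2268

113.23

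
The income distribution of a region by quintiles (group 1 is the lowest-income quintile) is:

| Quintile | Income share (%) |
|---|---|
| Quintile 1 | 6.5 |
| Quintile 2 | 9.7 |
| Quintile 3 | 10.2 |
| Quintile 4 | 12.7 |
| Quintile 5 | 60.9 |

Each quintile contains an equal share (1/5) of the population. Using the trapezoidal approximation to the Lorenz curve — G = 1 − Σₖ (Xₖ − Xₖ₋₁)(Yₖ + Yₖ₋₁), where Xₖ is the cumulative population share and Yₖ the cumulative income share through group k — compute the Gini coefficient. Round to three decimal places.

Cumulative income shares Yₖ: 0.0650, 0.1620, 0.2640, 0.3910, 1.0000
Σ (Xₖ−Xₖ₋₁)(Yₖ+Yₖ₋₁) = (1/5)(0.0650+0.0000) + (1/5)(0.1620+0.0650) + (1/5)(0.2640+0.1620) + (1/5)(0.3910+0.2640) + (1/5)(1.0000+0.3910)
  = 0.0130 + 0.0454 + 0.0852 + 0.1310 + 0.2782 = 0.5528
G = 1 − 0.5528 = 0.4472

0.447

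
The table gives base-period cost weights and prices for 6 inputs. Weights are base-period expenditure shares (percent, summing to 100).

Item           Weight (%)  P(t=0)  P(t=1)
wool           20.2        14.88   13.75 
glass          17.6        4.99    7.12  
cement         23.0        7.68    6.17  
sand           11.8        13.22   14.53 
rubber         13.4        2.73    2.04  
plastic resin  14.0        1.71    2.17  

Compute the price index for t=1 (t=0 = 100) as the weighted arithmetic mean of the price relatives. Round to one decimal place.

wool: 20.2 × (13.75/14.88) = 20.2 × 0.924059 = 18.6660
glass: 17.6 × (7.12/4.99) = 17.6 × 1.426854 = 25.1126
cement: 23.0 × (6.17/7.68) = 23.0 × 0.803385 = 18.4779
sand: 11.8 × (14.53/13.22) = 11.8 × 1.099092 = 12.9693
rubber: 13.4 × (2.04/2.73) = 13.4 × 0.747253 = 10.0132
plastic resin: 14.0 × (2.17/1.71) = 14.0 × 1.269006 = 17.7661
Index = Σ wᵢ·(p₁ᵢ/p₀ᵢ) = 18.6660 + 25.1126 + 18.4779 + 12.9693 + 10.0132 + 17.7661 = 103.0050

103.0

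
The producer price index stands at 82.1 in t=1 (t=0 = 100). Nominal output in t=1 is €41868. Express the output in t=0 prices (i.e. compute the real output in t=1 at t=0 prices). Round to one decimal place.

Real = Nominal ÷ (Index/100) = 41868 ÷ (82.1/100)
     = 41868 ÷ 0.821 = 50996.3459

50996.3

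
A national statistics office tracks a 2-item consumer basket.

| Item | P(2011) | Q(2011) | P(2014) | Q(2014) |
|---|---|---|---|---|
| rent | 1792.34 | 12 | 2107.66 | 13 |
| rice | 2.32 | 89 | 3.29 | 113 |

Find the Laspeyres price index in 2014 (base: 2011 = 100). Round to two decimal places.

117.82

Laspeyres price index uses base-period quantities as weights.
ΣP(2014)·Q(2011) = 2107.66×12 + 3.29×89 = 25291.92 + 292.81 = 25584.73
ΣP(2011)·Q(2011) = 1792.34×12 + 2.32×89 = 21508.08 + 206.48 = 21714.56
Index = 25584.73 / 21714.56 × 100 = 117.8229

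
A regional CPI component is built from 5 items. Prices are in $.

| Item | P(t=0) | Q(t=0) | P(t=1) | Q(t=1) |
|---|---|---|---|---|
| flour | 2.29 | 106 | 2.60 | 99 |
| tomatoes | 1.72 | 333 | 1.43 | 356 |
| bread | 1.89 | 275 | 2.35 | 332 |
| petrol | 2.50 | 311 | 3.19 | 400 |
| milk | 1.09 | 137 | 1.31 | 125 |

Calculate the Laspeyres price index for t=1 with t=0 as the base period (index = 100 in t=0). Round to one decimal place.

113.6

Laspeyres price index uses base-period quantities as weights.
ΣP(t=1)·Q(t=0) = 2.60×106 + 1.43×333 + 2.35×275 + 3.19×311 + 1.31×137 = 275.6 + 476.19 + 646.25 + 992.09 + 179.47 = 2569.6
ΣP(t=0)·Q(t=0) = 2.29×106 + 1.72×333 + 1.89×275 + 2.50×311 + 1.09×137 = 242.74 + 572.76 + 519.75 + 777.5 + 149.33 = 2262.08
Index = 2569.6 / 2262.08 × 100 = 113.5946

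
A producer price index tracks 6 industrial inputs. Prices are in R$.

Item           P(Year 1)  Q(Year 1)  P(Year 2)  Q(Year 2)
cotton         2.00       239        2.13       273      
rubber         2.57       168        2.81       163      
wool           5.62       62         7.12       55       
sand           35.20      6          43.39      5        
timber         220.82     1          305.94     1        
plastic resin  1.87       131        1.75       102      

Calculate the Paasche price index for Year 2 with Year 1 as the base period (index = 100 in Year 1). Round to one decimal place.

114.6

Paasche price index uses current-period quantities as weights.
ΣP(Year 2)·Q(Year 2) = 2.13×273 + 2.81×163 + 7.12×55 + 43.39×5 + 305.94×1 + 1.75×102 = 581.49 + 458.03 + 391.6 + 216.95 + 305.94 + 178.5 = 2132.51
ΣP(Year 1)·Q(Year 2) = 2.00×273 + 2.57×163 + 5.62×55 + 35.20×5 + 220.82×1 + 1.87×102 = 546 + 418.91 + 309.1 + 176 + 220.82 + 190.74 = 1861.57
Index = 2132.51 / 1861.57 × 100 = 114.5544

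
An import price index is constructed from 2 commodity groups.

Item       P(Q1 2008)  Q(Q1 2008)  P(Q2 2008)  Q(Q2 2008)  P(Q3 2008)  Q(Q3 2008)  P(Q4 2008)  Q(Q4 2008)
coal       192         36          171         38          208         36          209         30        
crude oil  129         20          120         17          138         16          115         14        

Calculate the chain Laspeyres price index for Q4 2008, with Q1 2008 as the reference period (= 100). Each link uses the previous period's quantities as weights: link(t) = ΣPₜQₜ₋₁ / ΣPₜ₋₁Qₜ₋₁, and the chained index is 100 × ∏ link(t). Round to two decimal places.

Link Q1 2008→Q2 2008:
ΣP(Q2 2008)Q(Q1 2008) = 171×36 + 120×20 = 6156 + 2400 = 8556
ΣP(Q1 2008)Q(Q1 2008) = 192×36 + 129×20 = 6912 + 2580 = 9492
link = 8556/9492 = 0.901391
Link Q2 2008→Q3 2008:
ΣP(Q3 2008)Q(Q2 2008) = 208×38 + 138×17 = 7904 + 2346 = 10250
ΣP(Q2 2008)Q(Q2 2008) = 171×38 + 120×17 = 6498 + 2040 = 8538
link = 10250/8538 = 1.200515
Link Q3 2008→Q4 2008:
ΣP(Q4 2008)Q(Q3 2008) = 209×36 + 115×16 = 7524 + 1840 = 9364
ΣP(Q3 2008)Q(Q3 2008) = 208×36 + 138×16 = 7488 + 2208 = 9696
link = 9364/9696 = 0.965759
Chained index = 100 × 0.901391 × 1.200515 × 0.965759 = 104.5080

104.51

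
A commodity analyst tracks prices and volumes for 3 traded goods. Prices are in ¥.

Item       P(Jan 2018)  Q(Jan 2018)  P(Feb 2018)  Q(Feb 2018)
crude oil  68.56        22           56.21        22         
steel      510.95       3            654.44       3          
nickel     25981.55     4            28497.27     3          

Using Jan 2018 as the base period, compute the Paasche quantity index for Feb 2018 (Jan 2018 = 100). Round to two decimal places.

75.68

Paasche quantity index uses current-period prices as weights.
ΣP(Feb 2018)·Q(Feb 2018) = 56.21×22 + 654.44×3 + 28497.27×3 = 1236.62 + 1963.32 + 85491.81 = 88691.75
ΣP(Feb 2018)·Q(Jan 2018) = 56.21×22 + 654.44×3 + 28497.27×4 = 1236.62 + 1963.32 + 113989.08 = 117189.02
Index = 88691.75 / 117189.02 × 100 = 75.6826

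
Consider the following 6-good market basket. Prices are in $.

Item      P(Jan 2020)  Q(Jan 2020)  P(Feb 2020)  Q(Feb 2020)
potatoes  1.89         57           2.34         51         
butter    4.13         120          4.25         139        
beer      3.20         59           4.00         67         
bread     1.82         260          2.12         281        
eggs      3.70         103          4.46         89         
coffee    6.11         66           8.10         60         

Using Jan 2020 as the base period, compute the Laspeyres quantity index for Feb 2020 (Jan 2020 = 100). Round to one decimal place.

Laspeyres quantity index uses base-period prices as weights.
ΣP(Jan 2020)·Q(Feb 2020) = 1.89×51 + 4.13×139 + 3.20×67 + 1.82×281 + 3.70×89 + 6.11×60 = 96.39 + 574.07 + 214.4 + 511.42 + 329.3 + 366.6 = 2092.18
ΣP(Jan 2020)·Q(Jan 2020) = 1.89×57 + 4.13×120 + 3.20×59 + 1.82×260 + 3.70×103 + 6.11×66 = 107.73 + 495.6 + 188.8 + 473.2 + 381.1 + 403.26 = 2049.69
Index = 2092.18 / 2049.69 × 100 = 102.0730

102.1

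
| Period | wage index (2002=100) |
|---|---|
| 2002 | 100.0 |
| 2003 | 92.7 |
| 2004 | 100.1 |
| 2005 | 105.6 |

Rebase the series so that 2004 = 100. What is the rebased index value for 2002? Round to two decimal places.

Rebased(2002) = 100.0 / 100.1 × 100 = 99.9001

99.90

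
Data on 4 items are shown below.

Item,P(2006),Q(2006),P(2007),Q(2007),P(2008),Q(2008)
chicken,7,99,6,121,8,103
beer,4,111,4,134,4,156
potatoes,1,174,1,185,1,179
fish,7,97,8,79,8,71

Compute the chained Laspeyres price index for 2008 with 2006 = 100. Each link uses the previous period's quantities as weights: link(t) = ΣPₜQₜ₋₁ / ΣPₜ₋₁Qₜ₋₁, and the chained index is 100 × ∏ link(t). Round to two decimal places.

111.53

Link 2006→2007:
ΣP(2007)Q(2006) = 6×99 + 4×111 + 1×174 + 8×97 = 594 + 444 + 174 + 776 = 1988
ΣP(2006)Q(2006) = 7×99 + 4×111 + 1×174 + 7×97 = 693 + 444 + 174 + 679 = 1990
link = 1988/1990 = 0.998995
Link 2007→2008:
ΣP(2008)Q(2007) = 8×121 + 4×134 + 1×185 + 8×79 = 968 + 536 + 185 + 632 = 2321
ΣP(2007)Q(2007) = 6×121 + 4×134 + 1×185 + 8×79 = 726 + 536 + 185 + 632 = 2079
link = 2321/2079 = 1.116402
Chained index = 100 × 0.998995 × 1.116402 = 111.5280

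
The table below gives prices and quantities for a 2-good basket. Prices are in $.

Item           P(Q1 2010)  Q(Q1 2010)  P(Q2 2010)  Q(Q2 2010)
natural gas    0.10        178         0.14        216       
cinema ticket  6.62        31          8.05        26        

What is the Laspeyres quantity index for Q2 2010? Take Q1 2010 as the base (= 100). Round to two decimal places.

Laspeyres quantity index uses base-period prices as weights.
ΣP(Q1 2010)·Q(Q2 2010) = 0.10×216 + 6.62×26 = 21.6 + 172.12 = 193.72
ΣP(Q1 2010)·Q(Q1 2010) = 0.10×178 + 6.62×31 = 17.8 + 205.22 = 223.02
Index = 193.72 / 223.02 × 100 = 86.8622

86.86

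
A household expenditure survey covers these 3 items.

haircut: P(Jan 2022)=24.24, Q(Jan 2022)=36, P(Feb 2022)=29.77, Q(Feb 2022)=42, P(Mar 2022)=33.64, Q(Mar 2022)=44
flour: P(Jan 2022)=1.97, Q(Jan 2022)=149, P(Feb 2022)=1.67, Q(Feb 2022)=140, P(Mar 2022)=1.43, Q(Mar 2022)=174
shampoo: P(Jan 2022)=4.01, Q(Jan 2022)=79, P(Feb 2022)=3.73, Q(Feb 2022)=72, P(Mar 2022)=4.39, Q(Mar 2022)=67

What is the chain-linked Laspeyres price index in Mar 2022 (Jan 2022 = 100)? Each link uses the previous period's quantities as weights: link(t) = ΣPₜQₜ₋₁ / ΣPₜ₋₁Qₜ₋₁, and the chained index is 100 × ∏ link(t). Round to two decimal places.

119.88

Link Jan 2022→Feb 2022:
ΣP(Feb 2022)Q(Jan 2022) = 29.77×36 + 1.67×149 + 3.73×79 = 1071.72 + 248.83 + 294.67 = 1615.22
ΣP(Jan 2022)Q(Jan 2022) = 24.24×36 + 1.97×149 + 4.01×79 = 872.64 + 293.53 + 316.79 = 1482.96
link = 1615.22/1482.96 = 1.089186
Link Feb 2022→Mar 2022:
ΣP(Mar 2022)Q(Feb 2022) = 33.64×42 + 1.43×140 + 4.39×72 = 1412.88 + 200.2 + 316.08 = 1929.16
ΣP(Feb 2022)Q(Feb 2022) = 29.77×42 + 1.67×140 + 3.73×72 = 1250.34 + 233.8 + 268.56 = 1752.7
link = 1929.16/1752.7 = 1.100679
Chained index = 100 × 1.089186 × 1.100679 = 119.8845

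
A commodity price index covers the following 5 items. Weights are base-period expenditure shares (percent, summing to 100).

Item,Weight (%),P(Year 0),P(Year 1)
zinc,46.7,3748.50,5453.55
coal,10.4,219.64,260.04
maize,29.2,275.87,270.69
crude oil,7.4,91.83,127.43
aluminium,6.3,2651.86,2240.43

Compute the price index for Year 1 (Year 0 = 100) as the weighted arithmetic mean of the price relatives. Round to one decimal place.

zinc: 46.7 × (5453.55/3748.50) = 46.7 × 1.454862 = 67.9421
coal: 10.4 × (260.04/219.64) = 10.4 × 1.183937 = 12.3129
maize: 29.2 × (270.69/275.87) = 29.2 × 0.981223 = 28.6517
crude oil: 7.4 × (127.43/91.83) = 7.4 × 1.387673 = 10.2688
aluminium: 6.3 × (2240.43/2651.86) = 6.3 × 0.844852 = 5.3226
Index = Σ wᵢ·(p₁ᵢ/p₀ᵢ) = 67.9421 + 12.3129 + 28.6517 + 10.2688 + 5.3226 = 124.4981

124.5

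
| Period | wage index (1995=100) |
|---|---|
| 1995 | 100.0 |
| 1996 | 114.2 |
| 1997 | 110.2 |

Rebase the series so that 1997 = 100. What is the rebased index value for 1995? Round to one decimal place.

Rebased(1995) = 100.0 / 110.2 × 100 = 90.7441

90.7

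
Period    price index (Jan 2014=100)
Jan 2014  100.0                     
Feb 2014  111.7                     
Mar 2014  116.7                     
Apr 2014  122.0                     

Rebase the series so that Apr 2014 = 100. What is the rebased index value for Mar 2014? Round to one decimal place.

95.7

Rebased(Mar 2014) = 116.7 / 122.0 × 100 = 95.6557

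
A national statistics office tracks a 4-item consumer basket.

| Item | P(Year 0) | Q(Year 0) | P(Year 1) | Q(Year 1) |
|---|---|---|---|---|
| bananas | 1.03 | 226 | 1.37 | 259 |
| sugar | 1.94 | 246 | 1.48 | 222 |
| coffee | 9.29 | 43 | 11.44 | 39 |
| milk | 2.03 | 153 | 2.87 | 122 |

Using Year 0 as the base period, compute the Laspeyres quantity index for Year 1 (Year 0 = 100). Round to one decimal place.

92.1

Laspeyres quantity index uses base-period prices as weights.
ΣP(Year 0)·Q(Year 1) = 1.03×259 + 1.94×222 + 9.29×39 + 2.03×122 = 266.77 + 430.68 + 362.31 + 247.66 = 1307.42
ΣP(Year 0)·Q(Year 0) = 1.03×226 + 1.94×246 + 9.29×43 + 2.03×153 = 232.78 + 477.24 + 399.47 + 310.59 = 1420.08
Index = 1307.42 / 1420.08 × 100 = 92.0666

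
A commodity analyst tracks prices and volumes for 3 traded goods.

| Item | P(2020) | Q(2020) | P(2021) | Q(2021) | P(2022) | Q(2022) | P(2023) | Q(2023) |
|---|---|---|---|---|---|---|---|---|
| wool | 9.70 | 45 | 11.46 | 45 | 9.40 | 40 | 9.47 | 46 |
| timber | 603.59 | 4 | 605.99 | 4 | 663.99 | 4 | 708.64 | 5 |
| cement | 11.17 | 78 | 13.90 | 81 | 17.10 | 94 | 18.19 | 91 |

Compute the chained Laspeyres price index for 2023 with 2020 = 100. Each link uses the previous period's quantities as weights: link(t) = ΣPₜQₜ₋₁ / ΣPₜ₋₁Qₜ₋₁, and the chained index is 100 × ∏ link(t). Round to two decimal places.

125.97

Link 2020→2021:
ΣP(2021)Q(2020) = 11.46×45 + 605.99×4 + 13.90×78 = 515.7 + 2423.96 + 1084.2 = 4023.86
ΣP(2020)Q(2020) = 9.70×45 + 603.59×4 + 11.17×78 = 436.5 + 2414.36 + 871.26 = 3722.12
link = 4023.86/3722.12 = 1.081067
Link 2021→2022:
ΣP(2022)Q(2021) = 9.40×45 + 663.99×4 + 17.10×81 = 423 + 2655.96 + 1385.1 = 4464.06
ΣP(2021)Q(2021) = 11.46×45 + 605.99×4 + 13.90×81 = 515.7 + 2423.96 + 1125.9 = 4065.56
link = 4464.06/4065.56 = 1.098018
Link 2022→2023:
ΣP(2023)Q(2022) = 9.47×40 + 708.64×4 + 18.19×94 = 378.8 + 2834.56 + 1709.86 = 4923.22
ΣP(2022)Q(2022) = 9.40×40 + 663.99×4 + 17.10×94 = 376 + 2655.96 + 1607.4 = 4639.36
link = 4923.22/4639.36 = 1.061185
Chained index = 100 × 1.081067 × 1.098018 × 1.061185 = 125.9660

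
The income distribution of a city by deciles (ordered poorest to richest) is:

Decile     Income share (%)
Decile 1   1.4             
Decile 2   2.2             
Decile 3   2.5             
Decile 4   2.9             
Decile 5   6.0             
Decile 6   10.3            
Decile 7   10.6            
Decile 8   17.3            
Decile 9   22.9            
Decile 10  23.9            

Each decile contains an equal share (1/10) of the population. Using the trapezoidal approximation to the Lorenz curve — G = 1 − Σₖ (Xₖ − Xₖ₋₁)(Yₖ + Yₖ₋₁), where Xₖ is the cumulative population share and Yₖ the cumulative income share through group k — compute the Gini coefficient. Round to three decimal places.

Cumulative income shares Yₖ: 0.0140, 0.0360, 0.0610, 0.0900, 0.1500, 0.2530, 0.3590, 0.5320, 0.7610, 1.0000
Σ (Xₖ−Xₖ₋₁)(Yₖ+Yₖ₋₁) = (1/10)(0.0140+0.0000) + (1/10)(0.0360+0.0140) + (1/10)(0.0610+0.0360) + (1/10)(0.0900+0.0610) + (1/10)(0.1500+0.0900) + (1/10)(0.2530+0.1500) + (1/10)(0.3590+0.2530) + (1/10)(0.5320+0.3590) + (1/10)(0.7610+0.5320) + (1/10)(1.0000+0.7610)
  = 0.0014 + 0.0050 + 0.0097 + 0.0151 + 0.0240 + 0.0403 + 0.0612 + 0.0891 + 0.1293 + 0.1761 = 0.5512
G = 1 − 0.5512 = 0.4488

0.449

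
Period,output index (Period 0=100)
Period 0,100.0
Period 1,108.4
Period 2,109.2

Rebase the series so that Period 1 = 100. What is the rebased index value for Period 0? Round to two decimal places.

92.25

Rebased(Period 0) = 100.0 / 108.4 × 100 = 92.2509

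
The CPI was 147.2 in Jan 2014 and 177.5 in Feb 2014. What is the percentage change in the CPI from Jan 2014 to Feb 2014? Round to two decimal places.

Change = (177.5 − 147.2) / 147.2 × 100
       = 30.3 / 147.2 × 100 = 20.5842%

20.58%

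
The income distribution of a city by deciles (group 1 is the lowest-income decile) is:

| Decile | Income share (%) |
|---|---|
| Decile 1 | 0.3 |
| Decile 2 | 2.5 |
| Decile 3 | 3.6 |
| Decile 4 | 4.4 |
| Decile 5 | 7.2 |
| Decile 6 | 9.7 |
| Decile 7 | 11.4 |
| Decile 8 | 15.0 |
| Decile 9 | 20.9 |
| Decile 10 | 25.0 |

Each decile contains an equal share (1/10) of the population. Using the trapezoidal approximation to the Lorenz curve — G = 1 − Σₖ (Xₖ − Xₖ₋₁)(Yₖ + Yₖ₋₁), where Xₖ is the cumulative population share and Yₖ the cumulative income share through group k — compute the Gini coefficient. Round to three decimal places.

Cumulative income shares Yₖ: 0.0030, 0.0280, 0.0640, 0.1080, 0.1800, 0.2770, 0.3910, 0.5410, 0.7500, 1.0000
Σ (Xₖ−Xₖ₋₁)(Yₖ+Yₖ₋₁) = (1/10)(0.0030+0.0000) + (1/10)(0.0280+0.0030) + (1/10)(0.0640+0.0280) + (1/10)(0.1080+0.0640) + (1/10)(0.1800+0.1080) + (1/10)(0.2770+0.1800) + (1/10)(0.3910+0.2770) + (1/10)(0.5410+0.3910) + (1/10)(0.7500+0.5410) + (1/10)(1.0000+0.7500)
  = 0.0003 + 0.0031 + 0.0092 + 0.0172 + 0.0288 + 0.0457 + 0.0668 + 0.0932 + 0.1291 + 0.1750 = 0.5684
G = 1 − 0.5684 = 0.4316

0.432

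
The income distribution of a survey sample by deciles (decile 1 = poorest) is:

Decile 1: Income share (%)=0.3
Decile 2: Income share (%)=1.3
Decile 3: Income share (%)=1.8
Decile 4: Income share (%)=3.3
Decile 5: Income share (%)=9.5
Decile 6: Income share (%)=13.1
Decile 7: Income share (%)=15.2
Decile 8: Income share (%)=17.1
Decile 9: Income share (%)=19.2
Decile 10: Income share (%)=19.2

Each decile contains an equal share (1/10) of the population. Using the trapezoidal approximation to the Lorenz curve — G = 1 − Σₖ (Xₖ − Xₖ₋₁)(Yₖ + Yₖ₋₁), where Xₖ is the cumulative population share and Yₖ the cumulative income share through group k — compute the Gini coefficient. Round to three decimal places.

0.411

Cumulative income shares Yₖ: 0.0030, 0.0160, 0.0340, 0.0670, 0.1620, 0.2930, 0.4450, 0.6160, 0.8080, 1.0000
Σ (Xₖ−Xₖ₋₁)(Yₖ+Yₖ₋₁) = (1/10)(0.0030+0.0000) + (1/10)(0.0160+0.0030) + (1/10)(0.0340+0.0160) + (1/10)(0.0670+0.0340) + (1/10)(0.1620+0.0670) + (1/10)(0.2930+0.1620) + (1/10)(0.4450+0.2930) + (1/10)(0.6160+0.4450) + (1/10)(0.8080+0.6160) + (1/10)(1.0000+0.8080)
  = 0.0003 + 0.0019 + 0.0050 + 0.0101 + 0.0229 + 0.0455 + 0.0738 + 0.1061 + 0.1424 + 0.1808 = 0.5888
G = 1 − 0.5888 = 0.4112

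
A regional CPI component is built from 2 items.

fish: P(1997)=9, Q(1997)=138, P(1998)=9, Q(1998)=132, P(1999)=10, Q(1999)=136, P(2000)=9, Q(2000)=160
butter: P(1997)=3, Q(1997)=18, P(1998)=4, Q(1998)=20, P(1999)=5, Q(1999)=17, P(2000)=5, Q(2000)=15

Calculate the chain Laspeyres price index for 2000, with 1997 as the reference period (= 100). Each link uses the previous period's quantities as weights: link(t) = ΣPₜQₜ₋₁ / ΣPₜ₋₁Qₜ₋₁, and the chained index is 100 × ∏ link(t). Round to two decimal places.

102.86

Link 1997→1998:
ΣP(1998)Q(1997) = 9×138 + 4×18 = 1242 + 72 = 1314
ΣP(1997)Q(1997) = 9×138 + 3×18 = 1242 + 54 = 1296
link = 1314/1296 = 1.013889
Link 1998→1999:
ΣP(1999)Q(1998) = 10×132 + 5×20 = 1320 + 100 = 1420
ΣP(1998)Q(1998) = 9×132 + 4×20 = 1188 + 80 = 1268
link = 1420/1268 = 1.119874
Link 1999→2000:
ΣP(2000)Q(1999) = 9×136 + 5×17 = 1224 + 85 = 1309
ΣP(1999)Q(1999) = 10×136 + 5×17 = 1360 + 85 = 1445
link = 1309/1445 = 0.905882
Chained index = 100 × 1.013889 × 1.119874 × 0.905882 = 102.8564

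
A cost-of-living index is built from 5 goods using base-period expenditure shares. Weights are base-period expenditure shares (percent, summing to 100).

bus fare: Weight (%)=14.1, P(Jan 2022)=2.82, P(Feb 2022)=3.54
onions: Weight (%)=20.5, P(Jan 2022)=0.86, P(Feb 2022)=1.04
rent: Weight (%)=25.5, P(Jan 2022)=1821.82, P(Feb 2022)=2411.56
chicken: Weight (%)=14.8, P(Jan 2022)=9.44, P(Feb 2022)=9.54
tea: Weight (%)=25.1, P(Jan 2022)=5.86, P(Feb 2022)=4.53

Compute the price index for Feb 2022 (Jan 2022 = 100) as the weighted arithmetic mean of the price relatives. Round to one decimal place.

bus fare: 14.1 × (3.54/2.82) = 14.1 × 1.255319 = 17.7000
onions: 20.5 × (1.04/0.86) = 20.5 × 1.209302 = 24.7907
rent: 25.5 × (2411.56/1821.82) = 25.5 × 1.323709 = 33.7546
chicken: 14.8 × (9.54/9.44) = 14.8 × 1.010593 = 14.9568
tea: 25.1 × (4.53/5.86) = 25.1 × 0.773038 = 19.4032
Index = Σ wᵢ·(p₁ᵢ/p₀ᵢ) = 17.7000 + 24.7907 + 33.7546 + 14.9568 + 19.4032 = 110.6053

110.6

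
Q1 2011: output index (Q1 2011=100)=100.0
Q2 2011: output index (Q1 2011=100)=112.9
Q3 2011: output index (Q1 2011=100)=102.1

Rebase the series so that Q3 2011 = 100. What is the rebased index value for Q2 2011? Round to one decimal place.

Rebased(Q2 2011) = 112.9 / 102.1 × 100 = 110.5779

110.6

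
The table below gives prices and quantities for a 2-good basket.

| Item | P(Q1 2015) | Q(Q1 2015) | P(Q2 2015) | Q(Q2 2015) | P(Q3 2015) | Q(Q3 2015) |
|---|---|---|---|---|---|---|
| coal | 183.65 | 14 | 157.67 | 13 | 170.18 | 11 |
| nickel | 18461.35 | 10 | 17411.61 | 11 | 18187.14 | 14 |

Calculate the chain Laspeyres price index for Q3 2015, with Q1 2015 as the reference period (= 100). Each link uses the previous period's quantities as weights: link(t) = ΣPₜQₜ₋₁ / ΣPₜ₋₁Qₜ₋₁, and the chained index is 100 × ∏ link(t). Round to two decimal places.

Link Q1 2015→Q2 2015:
ΣP(Q2 2015)Q(Q1 2015) = 157.67×14 + 17411.61×10 = 2207.38 + 174116.1 = 176323.48
ΣP(Q1 2015)Q(Q1 2015) = 183.65×14 + 18461.35×10 = 2571.1 + 184613.5 = 187184.6
link = 176323.48/187184.6 = 0.941976
Link Q2 2015→Q3 2015:
ΣP(Q3 2015)Q(Q2 2015) = 170.18×13 + 18187.14×11 = 2212.34 + 200058.54 = 202270.88
ΣP(Q2 2015)Q(Q2 2015) = 157.67×13 + 17411.61×11 = 2049.71 + 191527.71 = 193577.42
link = 202270.88/193577.42 = 1.044909
Chained index = 100 × 0.941976 × 1.044909 = 98.4280

98.43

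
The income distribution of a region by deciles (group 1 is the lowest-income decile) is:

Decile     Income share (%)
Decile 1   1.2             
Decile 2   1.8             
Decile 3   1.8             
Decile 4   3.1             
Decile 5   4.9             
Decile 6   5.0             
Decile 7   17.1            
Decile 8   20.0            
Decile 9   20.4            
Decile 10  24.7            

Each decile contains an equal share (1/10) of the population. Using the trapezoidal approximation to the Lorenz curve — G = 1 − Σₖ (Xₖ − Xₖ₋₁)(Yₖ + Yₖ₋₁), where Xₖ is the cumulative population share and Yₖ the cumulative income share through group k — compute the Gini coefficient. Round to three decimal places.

0.475

Cumulative income shares Yₖ: 0.0120, 0.0300, 0.0480, 0.0790, 0.1280, 0.1780, 0.3490, 0.5490, 0.7530, 1.0000
Σ (Xₖ−Xₖ₋₁)(Yₖ+Yₖ₋₁) = (1/10)(0.0120+0.0000) + (1/10)(0.0300+0.0120) + (1/10)(0.0480+0.0300) + (1/10)(0.0790+0.0480) + (1/10)(0.1280+0.0790) + (1/10)(0.1780+0.1280) + (1/10)(0.3490+0.1780) + (1/10)(0.5490+0.3490) + (1/10)(0.7530+0.5490) + (1/10)(1.0000+0.7530)
  = 0.0012 + 0.0042 + 0.0078 + 0.0127 + 0.0207 + 0.0306 + 0.0527 + 0.0898 + 0.1302 + 0.1753 = 0.5252
G = 1 − 0.5252 = 0.4748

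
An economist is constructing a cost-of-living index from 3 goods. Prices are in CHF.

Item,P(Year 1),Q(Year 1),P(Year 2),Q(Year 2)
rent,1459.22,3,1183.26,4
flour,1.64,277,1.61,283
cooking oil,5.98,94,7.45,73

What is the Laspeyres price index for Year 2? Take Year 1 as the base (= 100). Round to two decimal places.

Laspeyres price index uses base-period quantities as weights.
ΣP(Year 2)·Q(Year 1) = 1183.26×3 + 1.61×277 + 7.45×94 = 3549.78 + 445.97 + 700.3 = 4696.05
ΣP(Year 1)·Q(Year 1) = 1459.22×3 + 1.64×277 + 5.98×94 = 4377.66 + 454.28 + 562.12 = 5394.06
Index = 4696.05 / 5394.06 × 100 = 87.0597

87.06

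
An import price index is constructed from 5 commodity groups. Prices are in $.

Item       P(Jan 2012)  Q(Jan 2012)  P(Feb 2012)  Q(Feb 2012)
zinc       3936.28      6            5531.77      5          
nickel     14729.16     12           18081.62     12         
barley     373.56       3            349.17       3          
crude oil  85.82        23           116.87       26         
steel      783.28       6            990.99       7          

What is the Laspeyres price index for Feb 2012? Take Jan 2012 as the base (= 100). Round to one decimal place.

Laspeyres price index uses base-period quantities as weights.
ΣP(Feb 2012)·Q(Jan 2012) = 5531.77×6 + 18081.62×12 + 349.17×3 + 116.87×23 + 990.99×6 = 33190.62 + 216979.44 + 1047.51 + 2688.01 + 5945.94 = 259851.52
ΣP(Jan 2012)·Q(Jan 2012) = 3936.28×6 + 14729.16×12 + 373.56×3 + 85.82×23 + 783.28×6 = 23617.68 + 176749.92 + 1120.68 + 1973.86 + 4699.68 = 208161.82
Index = 259851.52 / 208161.82 × 100 = 124.8315

124.8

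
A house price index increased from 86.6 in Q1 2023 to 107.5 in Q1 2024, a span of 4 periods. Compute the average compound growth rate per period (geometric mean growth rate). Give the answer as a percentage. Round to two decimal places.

5.55%

Growth factor = (107.5/86.6)^(1/4) = (1.241339)^(1/4) = 1.055535
Growth rate = 1.055535 − 1 = 0.055535 = 5.5535%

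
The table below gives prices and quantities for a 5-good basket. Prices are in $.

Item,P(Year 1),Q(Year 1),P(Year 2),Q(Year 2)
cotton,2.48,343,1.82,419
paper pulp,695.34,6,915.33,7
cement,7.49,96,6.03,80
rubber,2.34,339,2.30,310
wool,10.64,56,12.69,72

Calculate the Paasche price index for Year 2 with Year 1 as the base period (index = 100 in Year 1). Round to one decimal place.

116.0

Paasche price index uses current-period quantities as weights.
ΣP(Year 2)·Q(Year 2) = 1.82×419 + 915.33×7 + 6.03×80 + 2.30×310 + 12.69×72 = 762.58 + 6407.31 + 482.4 + 713 + 913.68 = 9278.97
ΣP(Year 1)·Q(Year 2) = 2.48×419 + 695.34×7 + 7.49×80 + 2.34×310 + 10.64×72 = 1039.12 + 4867.38 + 599.2 + 725.4 + 766.08 = 7997.18
Index = 9278.97 / 7997.18 × 100 = 116.0280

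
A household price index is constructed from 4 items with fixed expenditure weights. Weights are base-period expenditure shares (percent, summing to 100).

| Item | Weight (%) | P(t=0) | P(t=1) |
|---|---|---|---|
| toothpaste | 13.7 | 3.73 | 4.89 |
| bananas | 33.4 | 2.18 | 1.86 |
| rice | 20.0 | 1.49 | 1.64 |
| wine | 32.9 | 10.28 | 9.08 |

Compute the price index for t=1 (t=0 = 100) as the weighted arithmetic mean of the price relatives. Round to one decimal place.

toothpaste: 13.7 × (4.89/3.73) = 13.7 × 1.310992 = 17.9606
bananas: 33.4 × (1.86/2.18) = 33.4 × 0.853211 = 28.4972
rice: 20.0 × (1.64/1.49) = 20.0 × 1.100671 = 22.0134
wine: 32.9 × (9.08/10.28) = 32.9 × 0.883268 = 29.0595
Index = Σ wᵢ·(p₁ᵢ/p₀ᵢ) = 17.9606 + 28.4972 + 22.0134 + 29.0595 = 97.5308

97.5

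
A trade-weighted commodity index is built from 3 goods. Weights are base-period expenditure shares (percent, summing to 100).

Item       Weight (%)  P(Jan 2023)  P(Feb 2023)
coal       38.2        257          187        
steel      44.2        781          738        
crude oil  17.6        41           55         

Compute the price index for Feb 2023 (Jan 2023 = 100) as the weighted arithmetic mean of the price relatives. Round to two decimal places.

93.17

coal: 38.2 × (187/257) = 38.2 × 0.727626 = 27.7953
steel: 44.2 × (738/781) = 44.2 × 0.944942 = 41.7665
crude oil: 17.6 × (55/41) = 17.6 × 1.341463 = 23.6098
Index = Σ wᵢ·(p₁ᵢ/p₀ᵢ) = 27.7953 + 41.7665 + 23.6098 = 93.1715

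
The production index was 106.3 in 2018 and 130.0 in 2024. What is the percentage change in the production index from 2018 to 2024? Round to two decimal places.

22.30%

Change = (130.0 − 106.3) / 106.3 × 100
       = 23.7 / 106.3 × 100 = 22.2954%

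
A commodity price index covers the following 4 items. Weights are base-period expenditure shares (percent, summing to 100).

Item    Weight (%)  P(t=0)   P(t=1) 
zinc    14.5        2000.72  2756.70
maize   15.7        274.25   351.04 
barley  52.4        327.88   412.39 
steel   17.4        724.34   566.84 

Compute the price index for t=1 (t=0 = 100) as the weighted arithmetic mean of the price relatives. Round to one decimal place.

119.6

zinc: 14.5 × (2756.70/2000.72) = 14.5 × 1.377854 = 19.9789
maize: 15.7 × (351.04/274.25) = 15.7 × 1.280000 = 20.0960
barley: 52.4 × (412.39/327.88) = 52.4 × 1.257747 = 65.9059
steel: 17.4 × (566.84/724.34) = 17.4 × 0.782561 = 13.6166
Index = Σ wᵢ·(p₁ᵢ/p₀ᵢ) = 19.9789 + 20.0960 + 65.9059 + 13.6166 = 119.5974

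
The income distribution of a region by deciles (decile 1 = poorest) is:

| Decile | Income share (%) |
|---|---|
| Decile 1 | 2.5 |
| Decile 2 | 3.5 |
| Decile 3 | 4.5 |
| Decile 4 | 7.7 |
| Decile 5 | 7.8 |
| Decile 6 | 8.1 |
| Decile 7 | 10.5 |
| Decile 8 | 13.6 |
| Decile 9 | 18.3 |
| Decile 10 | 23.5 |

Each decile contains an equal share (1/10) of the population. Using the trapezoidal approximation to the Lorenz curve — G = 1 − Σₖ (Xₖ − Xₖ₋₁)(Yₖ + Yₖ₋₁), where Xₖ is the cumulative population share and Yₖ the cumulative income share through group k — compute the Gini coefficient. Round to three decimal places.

0.347

Cumulative income shares Yₖ: 0.0250, 0.0600, 0.1050, 0.1820, 0.2600, 0.3410, 0.4460, 0.5820, 0.7650, 1.0000
Σ (Xₖ−Xₖ₋₁)(Yₖ+Yₖ₋₁) = (1/10)(0.0250+0.0000) + (1/10)(0.0600+0.0250) + (1/10)(0.1050+0.0600) + (1/10)(0.1820+0.1050) + (1/10)(0.2600+0.1820) + (1/10)(0.3410+0.2600) + (1/10)(0.4460+0.3410) + (1/10)(0.5820+0.4460) + (1/10)(0.7650+0.5820) + (1/10)(1.0000+0.7650)
  = 0.0025 + 0.0085 + 0.0165 + 0.0287 + 0.0442 + 0.0601 + 0.0787 + 0.1028 + 0.1347 + 0.1765 = 0.6532
G = 1 − 0.6532 = 0.3468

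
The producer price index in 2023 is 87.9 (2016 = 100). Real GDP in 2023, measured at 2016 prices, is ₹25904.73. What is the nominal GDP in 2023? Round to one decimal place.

22770.3

Nominal = Real × (Index/100) = 25904.73 × (87.9/100)
        = 25904.73 × 0.879 = 22770.2577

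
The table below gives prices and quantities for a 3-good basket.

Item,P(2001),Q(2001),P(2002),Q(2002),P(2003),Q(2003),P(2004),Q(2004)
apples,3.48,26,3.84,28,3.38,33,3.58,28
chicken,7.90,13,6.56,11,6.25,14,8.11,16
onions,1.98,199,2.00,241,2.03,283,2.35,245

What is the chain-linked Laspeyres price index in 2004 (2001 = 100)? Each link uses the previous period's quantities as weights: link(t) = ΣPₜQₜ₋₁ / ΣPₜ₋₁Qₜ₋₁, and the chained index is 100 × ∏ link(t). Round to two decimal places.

Link 2001→2002:
ΣP(2002)Q(2001) = 3.84×26 + 6.56×13 + 2.00×199 = 99.84 + 85.28 + 398 = 583.12
ΣP(2001)Q(2001) = 3.48×26 + 7.90×13 + 1.98×199 = 90.48 + 102.7 + 394.02 = 587.2
link = 583.12/587.2 = 0.993052
Link 2002→2003:
ΣP(2003)Q(2002) = 3.38×28 + 6.25×11 + 2.03×241 = 94.64 + 68.75 + 489.23 = 652.62
ΣP(2002)Q(2002) = 3.84×28 + 6.56×11 + 2.00×241 = 107.52 + 72.16 + 482 = 661.68
link = 652.62/661.68 = 0.986308
Link 2003→2004:
ΣP(2004)Q(2003) = 3.58×33 + 8.11×14 + 2.35×283 = 118.14 + 113.54 + 665.05 = 896.73
ΣP(2003)Q(2003) = 3.38×33 + 6.25×14 + 2.03×283 = 111.54 + 87.5 + 574.49 = 773.53
link = 896.73/773.53 = 1.159270
Chained index = 100 × 0.993052 × 0.986308 × 1.159270 = 113.5452

113.55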